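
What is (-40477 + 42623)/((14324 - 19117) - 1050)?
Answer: -2146/5843 ≈ -0.36728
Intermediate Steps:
(-40477 + 42623)/((14324 - 19117) - 1050) = 2146/(-4793 - 1050) = 2146/(-5843) = 2146*(-1/5843) = -2146/5843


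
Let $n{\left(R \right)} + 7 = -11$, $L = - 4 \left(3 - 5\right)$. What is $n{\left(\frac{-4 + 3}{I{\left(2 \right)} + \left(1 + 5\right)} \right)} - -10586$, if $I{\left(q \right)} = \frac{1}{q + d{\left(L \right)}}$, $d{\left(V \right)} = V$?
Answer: $10568$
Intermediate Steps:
$L = 8$ ($L = \left(-4\right) \left(-2\right) = 8$)
$I{\left(q \right)} = \frac{1}{8 + q}$ ($I{\left(q \right)} = \frac{1}{q + 8} = \frac{1}{8 + q}$)
$n{\left(R \right)} = -18$ ($n{\left(R \right)} = -7 - 11 = -18$)
$n{\left(\frac{-4 + 3}{I{\left(2 \right)} + \left(1 + 5\right)} \right)} - -10586 = -18 - -10586 = -18 + 10586 = 10568$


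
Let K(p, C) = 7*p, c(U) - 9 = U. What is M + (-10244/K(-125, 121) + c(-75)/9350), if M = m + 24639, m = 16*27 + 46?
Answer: 373789418/14875 ≈ 25129.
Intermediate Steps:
c(U) = 9 + U
m = 478 (m = 432 + 46 = 478)
M = 25117 (M = 478 + 24639 = 25117)
M + (-10244/K(-125, 121) + c(-75)/9350) = 25117 + (-10244/(7*(-125)) + (9 - 75)/9350) = 25117 + (-10244/(-875) - 66*1/9350) = 25117 + (-10244*(-1/875) - 3/425) = 25117 + (10244/875 - 3/425) = 25117 + 174043/14875 = 373789418/14875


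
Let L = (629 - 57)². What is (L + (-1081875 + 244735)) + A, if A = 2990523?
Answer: 2480567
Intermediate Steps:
L = 327184 (L = 572² = 327184)
(L + (-1081875 + 244735)) + A = (327184 + (-1081875 + 244735)) + 2990523 = (327184 - 837140) + 2990523 = -509956 + 2990523 = 2480567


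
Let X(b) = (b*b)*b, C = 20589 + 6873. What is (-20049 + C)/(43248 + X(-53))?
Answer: -7413/105629 ≈ -0.070180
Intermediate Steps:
C = 27462
X(b) = b**3 (X(b) = b**2*b = b**3)
(-20049 + C)/(43248 + X(-53)) = (-20049 + 27462)/(43248 + (-53)**3) = 7413/(43248 - 148877) = 7413/(-105629) = 7413*(-1/105629) = -7413/105629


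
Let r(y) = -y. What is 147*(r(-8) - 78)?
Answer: -10290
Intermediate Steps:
147*(r(-8) - 78) = 147*(-1*(-8) - 78) = 147*(8 - 78) = 147*(-70) = -10290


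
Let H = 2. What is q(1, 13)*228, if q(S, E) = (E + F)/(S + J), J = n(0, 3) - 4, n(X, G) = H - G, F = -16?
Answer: 171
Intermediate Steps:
n(X, G) = 2 - G
J = -5 (J = (2 - 1*3) - 4 = (2 - 3) - 4 = -1 - 4 = -5)
q(S, E) = (-16 + E)/(-5 + S) (q(S, E) = (E - 16)/(S - 5) = (-16 + E)/(-5 + S))
q(1, 13)*228 = ((-16 + 13)/(-5 + 1))*228 = (-3/(-4))*228 = -¼*(-3)*228 = (¾)*228 = 171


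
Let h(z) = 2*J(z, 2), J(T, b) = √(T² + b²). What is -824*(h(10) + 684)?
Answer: -563616 - 3296*√26 ≈ -5.8042e+5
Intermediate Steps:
h(z) = 2*√(4 + z²) (h(z) = 2*√(z² + 2²) = 2*√(z² + 4) = 2*√(4 + z²))
-824*(h(10) + 684) = -824*(2*√(4 + 10²) + 684) = -824*(2*√(4 + 100) + 684) = -824*(2*√104 + 684) = -824*(2*(2*√26) + 684) = -824*(4*√26 + 684) = -824*(684 + 4*√26) = -563616 - 3296*√26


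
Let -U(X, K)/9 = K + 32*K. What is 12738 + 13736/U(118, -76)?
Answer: 71883968/5643 ≈ 12739.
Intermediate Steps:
U(X, K) = -297*K (U(X, K) = -9*(K + 32*K) = -297*K)
12738 + 13736/U(118, -76) = 12738 + 13736/((-297*(-76))) = 12738 + 13736/22572 = 12738 + 13736*(1/22572) = 12738 + 3434/5643 = 71883968/5643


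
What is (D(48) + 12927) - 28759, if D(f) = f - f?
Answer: -15832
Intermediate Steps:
D(f) = 0
(D(48) + 12927) - 28759 = (0 + 12927) - 28759 = 12927 - 28759 = -15832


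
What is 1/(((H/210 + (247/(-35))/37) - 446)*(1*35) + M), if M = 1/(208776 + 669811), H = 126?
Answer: -32507719/506979842443 ≈ -6.4120e-5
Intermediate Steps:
M = 1/878587 ≈ 1.1382e-6
1/(((H/210 + (247/(-35))/37) - 446)*(1*35) + M) = 1/(((126/210 + (247/(-35))/37) - 446)*(1*35) + 1/878587) = 1/(((126*(1/210) + (247*(-1/35))*(1/37)) - 446)*35 + 1/878587) = 1/(((⅗ - 247/35*1/37) - 446)*35 + 1/878587) = 1/(((⅗ - 247/1295) - 446)*35 + 1/878587) = 1/((106/259 - 446)*35 + 1/878587) = 1/(-115408/259*35 + 1/878587) = 1/(-577040/37 + 1/878587) = 1/(-506979842443/32507719) = -32507719/506979842443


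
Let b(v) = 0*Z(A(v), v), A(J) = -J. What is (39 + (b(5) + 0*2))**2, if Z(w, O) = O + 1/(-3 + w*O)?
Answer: 1521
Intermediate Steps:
Z(w, O) = O + 1/(-3 + O*w)
b(v) = 0 (b(v) = 0*((1 - 3*v + (-v)*v**2)/(-3 + v*(-v))) = 0*((1 - 3*v - v**3)/(-3 - v**2)) = 0*((1 - v**3 - 3*v)/(-3 - v**2)) = 0)
(39 + (b(5) + 0*2))**2 = (39 + (0 + 0*2))**2 = (39 + (0 + 0))**2 = (39 + 0)**2 = 39**2 = 1521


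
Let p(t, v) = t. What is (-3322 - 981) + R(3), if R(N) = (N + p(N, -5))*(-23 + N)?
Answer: -4423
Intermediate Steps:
R(N) = 2*N*(-23 + N) (R(N) = (N + N)*(-23 + N) = (2*N)*(-23 + N) = 2*N*(-23 + N))
(-3322 - 981) + R(3) = (-3322 - 981) + 2*3*(-23 + 3) = -4303 + 2*3*(-20) = -4303 - 120 = -4423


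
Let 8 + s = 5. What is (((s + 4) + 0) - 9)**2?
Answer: 64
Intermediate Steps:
s = -3 (s = -8 + 5 = -3)
(((s + 4) + 0) - 9)**2 = (((-3 + 4) + 0) - 9)**2 = ((1 + 0) - 9)**2 = (1 - 9)**2 = (-8)**2 = 64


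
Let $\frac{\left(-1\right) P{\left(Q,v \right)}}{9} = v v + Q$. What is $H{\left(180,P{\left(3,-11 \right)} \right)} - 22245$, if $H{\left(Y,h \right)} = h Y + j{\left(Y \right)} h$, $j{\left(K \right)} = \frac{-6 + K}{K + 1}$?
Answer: $- \frac{40579809}{181} \approx -2.242 \cdot 10^{5}$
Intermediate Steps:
$j{\left(K \right)} = \frac{-6 + K}{1 + K}$
$P{\left(Q,v \right)} = - 9 Q - 9 v^{2}$ ($P{\left(Q,v \right)} = - 9 \left(v v + Q\right) = - 9 \left(v^{2} + Q\right) = - 9 \left(Q + v^{2}\right) = - 9 Q - 9 v^{2}$)
$H{\left(Y,h \right)} = Y h + \frac{h \left(-6 + Y\right)}{1 + Y}$ ($H{\left(Y,h \right)} = h Y + \frac{-6 + Y}{1 + Y} h = Y h + \frac{h \left(-6 + Y\right)}{1 + Y}$)
$H{\left(180,P{\left(3,-11 \right)} \right)} - 22245 = \frac{\left(\left(-9\right) 3 - 9 \left(-11\right)^{2}\right) \left(-6 + 180 + 180 \left(1 + 180\right)\right)}{1 + 180} - 22245 = \frac{\left(-27 - 1089\right) \left(-6 + 180 + 180 \cdot 181\right)}{181} - 22245 = \left(-27 - 1089\right) \frac{1}{181} \left(-6 + 180 + 32580\right) - 22245 = \left(-1116\right) \frac{1}{181} \cdot 32754 - 22245 = - \frac{36553464}{181} - 22245 = - \frac{40579809}{181}$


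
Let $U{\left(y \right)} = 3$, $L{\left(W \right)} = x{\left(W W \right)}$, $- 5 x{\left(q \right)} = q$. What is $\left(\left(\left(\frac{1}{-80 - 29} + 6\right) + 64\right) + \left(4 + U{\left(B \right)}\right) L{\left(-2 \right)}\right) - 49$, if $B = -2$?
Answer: $\frac{8388}{545} \approx 15.391$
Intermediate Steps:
$x{\left(q \right)} = - \frac{q}{5}$
$L{\left(W \right)} = - \frac{W^{2}}{5}$ ($L{\left(W \right)} = - \frac{W W}{5} = - \frac{W^{2}}{5}$)
$\left(\left(\left(\frac{1}{-80 - 29} + 6\right) + 64\right) + \left(4 + U{\left(B \right)}\right) L{\left(-2 \right)}\right) - 49 = \left(\left(\left(\frac{1}{-80 - 29} + 6\right) + 64\right) + \left(4 + 3\right) \left(- \frac{\left(-2\right)^{2}}{5}\right)\right) - 49 = \left(\left(\left(\frac{1}{-109} + 6\right) + 64\right) + 7 \left(\left(- \frac{1}{5}\right) 4\right)\right) - 49 = \left(\left(\left(- \frac{1}{109} + 6\right) + 64\right) + 7 \left(- \frac{4}{5}\right)\right) - 49 = \left(\left(\frac{653}{109} + 64\right) - \frac{28}{5}\right) - 49 = \left(\frac{7629}{109} - \frac{28}{5}\right) - 49 = \frac{35093}{545} - 49 = \frac{8388}{545}$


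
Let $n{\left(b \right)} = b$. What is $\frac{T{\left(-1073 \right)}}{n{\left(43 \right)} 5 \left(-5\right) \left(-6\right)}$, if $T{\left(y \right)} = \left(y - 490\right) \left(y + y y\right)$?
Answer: $- \frac{299641688}{1075} \approx -2.7874 \cdot 10^{5}$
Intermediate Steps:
$T{\left(y \right)} = \left(-490 + y\right) \left(y + y^{2}\right)$
$\frac{T{\left(-1073 \right)}}{n{\left(43 \right)} 5 \left(-5\right) \left(-6\right)} = \frac{\left(-1073\right) \left(-490 + \left(-1073\right)^{2} - -524697\right)}{43 \cdot 5 \left(-5\right) \left(-6\right)} = \frac{\left(-1073\right) \left(-490 + 1151329 + 524697\right)}{43 \left(\left(-25\right) \left(-6\right)\right)} = \frac{\left(-1073\right) 1675536}{43 \cdot 150} = - \frac{1797850128}{6450} = \left(-1797850128\right) \frac{1}{6450} = - \frac{299641688}{1075}$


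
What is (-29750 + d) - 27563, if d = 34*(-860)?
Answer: -86553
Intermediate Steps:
d = -29240
(-29750 + d) - 27563 = (-29750 - 29240) - 27563 = -58990 - 27563 = -86553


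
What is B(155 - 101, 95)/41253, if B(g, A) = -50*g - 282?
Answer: -994/13751 ≈ -0.072286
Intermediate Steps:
B(g, A) = -282 - 50*g
B(155 - 101, 95)/41253 = (-282 - 50*(155 - 101))/41253 = (-282 - 50*54)*(1/41253) = (-282 - 2700)*(1/41253) = -2982*1/41253 = -994/13751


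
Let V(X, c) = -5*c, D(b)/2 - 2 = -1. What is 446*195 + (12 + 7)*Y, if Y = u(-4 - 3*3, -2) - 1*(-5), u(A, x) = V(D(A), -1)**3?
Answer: 89440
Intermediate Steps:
D(b) = 2 (D(b) = 4 + 2*(-1) = 4 - 2 = 2)
u(A, x) = 125 (u(A, x) = (-5*(-1))**3 = 5**3 = 125)
Y = 130 (Y = 125 - 1*(-5) = 125 + 5 = 130)
446*195 + (12 + 7)*Y = 446*195 + (12 + 7)*130 = 86970 + 19*130 = 86970 + 2470 = 89440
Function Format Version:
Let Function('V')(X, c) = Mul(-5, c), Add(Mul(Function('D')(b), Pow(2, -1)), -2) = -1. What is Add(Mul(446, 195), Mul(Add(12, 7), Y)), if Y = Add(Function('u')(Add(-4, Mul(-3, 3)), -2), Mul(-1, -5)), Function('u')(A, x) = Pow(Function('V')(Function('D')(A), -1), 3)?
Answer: 89440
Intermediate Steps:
Function('D')(b) = 2 (Function('D')(b) = Add(4, Mul(2, -1)) = Add(4, -2) = 2)
Function('u')(A, x) = 125 (Function('u')(A, x) = Pow(Mul(-5, -1), 3) = Pow(5, 3) = 125)
Y = 130 (Y = Add(125, Mul(-1, -5)) = Add(125, 5) = 130)
Add(Mul(446, 195), Mul(Add(12, 7), Y)) = Add(Mul(446, 195), Mul(Add(12, 7), 130)) = Add(86970, Mul(19, 130)) = Add(86970, 2470) = 89440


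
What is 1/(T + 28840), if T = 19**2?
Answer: 1/29201 ≈ 3.4245e-5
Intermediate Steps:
T = 361
1/(T + 28840) = 1/(361 + 28840) = 1/29201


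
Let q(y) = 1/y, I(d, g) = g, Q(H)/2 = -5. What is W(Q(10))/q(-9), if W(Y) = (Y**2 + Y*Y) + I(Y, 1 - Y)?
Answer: -1899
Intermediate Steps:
Q(H) = -10 (Q(H) = 2*(-5) = -10)
W(Y) = 1 - Y + 2*Y**2 (W(Y) = (Y**2 + Y*Y) + (1 - Y) = (Y**2 + Y**2) + (1 - Y) = 2*Y**2 + (1 - Y) = 1 - Y + 2*Y**2)
W(Q(10))/q(-9) = (1 - 1*(-10) + 2*(-10)**2)/(1/(-9)) = (1 + 10 + 2*100)/(-1/9) = (1 + 10 + 200)*(-9) = 211*(-9) = -1899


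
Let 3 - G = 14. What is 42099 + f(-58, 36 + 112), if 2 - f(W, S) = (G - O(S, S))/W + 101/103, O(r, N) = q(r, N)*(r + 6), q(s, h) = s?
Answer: 249156807/5974 ≈ 41707.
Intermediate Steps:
O(r, N) = r*(6 + r) (O(r, N) = r*(r + 6) = r*(6 + r))
G = -11 (G = 3 - 1*14 = 3 - 14 = -11)
f(W, S) = 105/103 - (-11 - S*(6 + S))/W (f(W, S) = 2 - ((-11 - S*(6 + S))/W + 101/103) = 2 - (101/103 + (-11 - S*(6 + S))/W) = 2 + (-101/103 - (-11 - S*(6 + S))/W) = 105/103 - (-11 - S*(6 + S))/W)
42099 + f(-58, 36 + 112) = 42099 + (11 + (105/103)*(-58) + (36 + 112)*(6 + (36 + 112)))/(-58) = 42099 - (11 - 6090/103 + 148*(6 + 148))/58 = 42099 - (11 - 6090/103 + 148*154)/58 = 42099 - (11 - 6090/103 + 22792)/58 = 42099 - 1/58*2342619/103 = 42099 - 2342619/5974 = 249156807/5974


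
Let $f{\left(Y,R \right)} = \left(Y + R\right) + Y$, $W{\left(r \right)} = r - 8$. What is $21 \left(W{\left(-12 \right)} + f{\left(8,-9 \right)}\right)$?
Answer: $-273$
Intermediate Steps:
$W{\left(r \right)} = -8 + r$
$f{\left(Y,R \right)} = R + 2 Y$ ($f{\left(Y,R \right)} = \left(R + Y\right) + Y = R + 2 Y$)
$21 \left(W{\left(-12 \right)} + f{\left(8,-9 \right)}\right) = 21 \left(\left(-8 - 12\right) + \left(-9 + 2 \cdot 8\right)\right) = 21 \left(-20 + \left(-9 + 16\right)\right) = 21 \left(-20 + 7\right) = 21 \left(-13\right) = -273$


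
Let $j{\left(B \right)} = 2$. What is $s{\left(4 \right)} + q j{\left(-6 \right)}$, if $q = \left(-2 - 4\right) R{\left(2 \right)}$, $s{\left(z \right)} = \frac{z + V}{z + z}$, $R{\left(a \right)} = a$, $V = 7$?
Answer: $- \frac{181}{8} \approx -22.625$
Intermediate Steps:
$s{\left(z \right)} = \frac{7 + z}{2 z}$ ($s{\left(z \right)} = \frac{z + 7}{z + z} = \frac{7 + z}{2 z}$)
$q = -12$ ($q = \left(-2 - 4\right) 2 = \left(-6\right) 2 = -12$)
$s{\left(4 \right)} + q j{\left(-6 \right)} = \frac{7 + 4}{2 \cdot 4} - 24 = \frac{1}{2} \cdot \frac{1}{4} \cdot 11 - 24 = \frac{11}{8} - 24 = - \frac{181}{8}$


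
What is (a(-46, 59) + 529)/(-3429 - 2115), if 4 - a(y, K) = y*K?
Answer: -3247/5544 ≈ -0.58568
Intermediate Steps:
a(y, K) = 4 - K*y (a(y, K) = 4 - y*K = 4 - K*y)
(a(-46, 59) + 529)/(-3429 - 2115) = ((4 - 1*59*(-46)) + 529)/(-3429 - 2115) = ((4 + 2714) + 529)/(-5544) = (2718 + 529)*(-1/5544) = 3247*(-1/5544) = -3247/5544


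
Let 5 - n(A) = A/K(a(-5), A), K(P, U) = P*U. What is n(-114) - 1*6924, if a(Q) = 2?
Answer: -13839/2 ≈ -6919.5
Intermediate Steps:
n(A) = 9/2 (n(A) = 5 - A/(2*A) = 5 - A*1/(2*A) = 5 - 1*½ = 5 - ½ = 9/2)
n(-114) - 1*6924 = 9/2 - 1*6924 = 9/2 - 6924 = -13839/2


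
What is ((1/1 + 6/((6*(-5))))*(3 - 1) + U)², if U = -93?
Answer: 208849/25 ≈ 8354.0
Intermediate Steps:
((1/1 + 6/((6*(-5))))*(3 - 1) + U)² = ((1/1 + 6/((6*(-5))))*(3 - 1) - 93)² = ((1*1 + 6/(-30))*2 - 93)² = ((1 + 6*(-1/30))*2 - 93)² = ((1 - ⅕)*2 - 93)² = ((⅘)*2 - 93)² = (8/5 - 93)² = (-457/5)² = 208849/25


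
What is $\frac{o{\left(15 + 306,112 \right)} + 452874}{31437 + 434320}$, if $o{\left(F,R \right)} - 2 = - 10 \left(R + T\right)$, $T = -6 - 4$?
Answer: $\frac{451856}{465757} \approx 0.97015$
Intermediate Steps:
$T = -10$ ($T = -6 - 4 = -10$)
$o{\left(F,R \right)} = 102 - 10 R$ ($o{\left(F,R \right)} = 2 - 10 \left(R - 10\right) = 2 - 10 \left(-10 + R\right) = 2 - \left(-100 + 10 R\right) = 102 - 10 R$)
$\frac{o{\left(15 + 306,112 \right)} + 452874}{31437 + 434320} = \frac{\left(102 - 1120\right) + 452874}{31437 + 434320} = \frac{\left(102 - 1120\right) + 452874}{465757} = \left(-1018 + 452874\right) \frac{1}{465757} = 451856 \cdot \frac{1}{465757} = \frac{451856}{465757}$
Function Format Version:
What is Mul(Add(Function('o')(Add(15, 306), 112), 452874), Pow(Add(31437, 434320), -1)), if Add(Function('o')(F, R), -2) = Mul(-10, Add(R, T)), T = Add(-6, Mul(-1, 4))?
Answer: Rational(451856, 465757) ≈ 0.97015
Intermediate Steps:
T = -10 (T = Add(-6, -4) = -10)
Function('o')(F, R) = Add(102, Mul(-10, R)) (Function('o')(F, R) = Add(2, Mul(-10, Add(R, -10))) = Add(2, Mul(-10, Add(-10, R))) = Add(2, Add(100, Mul(-10, R))) = Add(102, Mul(-10, R)))
Mul(Add(Function('o')(Add(15, 306), 112), 452874), Pow(Add(31437, 434320), -1)) = Mul(Add(Add(102, Mul(-10, 112)), 452874), Pow(Add(31437, 434320), -1)) = Mul(Add(Add(102, -1120), 452874), Pow(465757, -1)) = Mul(Add(-1018, 452874), Rational(1, 465757)) = Mul(451856, Rational(1, 465757)) = Rational(451856, 465757)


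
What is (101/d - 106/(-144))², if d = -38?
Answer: 6911641/1871424 ≈ 3.6933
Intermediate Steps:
(101/d - 106/(-144))² = (101/(-38) - 106/(-144))² = (101*(-1/38) - 106*(-1/144))² = (-101/38 + 53/72)² = (-2629/1368)² = 6911641/1871424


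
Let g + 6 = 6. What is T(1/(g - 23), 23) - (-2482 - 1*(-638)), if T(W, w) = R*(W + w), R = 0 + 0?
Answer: 1844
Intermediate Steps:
g = 0 (g = -6 + 6 = 0)
R = 0
T(W, w) = 0 (T(W, w) = 0*(W + w) = 0)
T(1/(g - 23), 23) - (-2482 - 1*(-638)) = 0 - (-2482 - 1*(-638)) = 0 - (-2482 + 638) = 0 - 1*(-1844) = 0 + 1844 = 1844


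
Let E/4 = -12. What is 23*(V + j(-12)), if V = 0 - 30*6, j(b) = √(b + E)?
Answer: -4140 + 46*I*√15 ≈ -4140.0 + 178.16*I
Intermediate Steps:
E = -48 (E = 4*(-12) = -48)
j(b) = √(-48 + b) (j(b) = √(b - 48) = √(-48 + b))
V = -180 (V = 0 - 5*36 = 0 - 180 = -180)
23*(V + j(-12)) = 23*(-180 + √(-48 - 12)) = 23*(-180 + √(-60)) = 23*(-180 + 2*I*√15) = -4140 + 46*I*√15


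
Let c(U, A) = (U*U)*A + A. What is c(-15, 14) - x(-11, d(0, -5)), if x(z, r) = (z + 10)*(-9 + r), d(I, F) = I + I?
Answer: 3155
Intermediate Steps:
d(I, F) = 2*I
x(z, r) = (-9 + r)*(10 + z) (x(z, r) = (10 + z)*(-9 + r) = (-9 + r)*(10 + z))
c(U, A) = A + A*U**2 (c(U, A) = U**2*A + A = A*U**2 + A = A + A*U**2)
c(-15, 14) - x(-11, d(0, -5)) = 14*(1 + (-15)**2) - (-90 - 9*(-11) + 10*(2*0) + (2*0)*(-11)) = 14*(1 + 225) - (-90 + 99 + 10*0 + 0*(-11)) = 14*226 - (-90 + 99 + 0 + 0) = 3164 - 1*9 = 3164 - 9 = 3155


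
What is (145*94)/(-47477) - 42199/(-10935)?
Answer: 1854437873/519160995 ≈ 3.5720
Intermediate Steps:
(145*94)/(-47477) - 42199/(-10935) = 13630*(-1/47477) - 42199*(-1/10935) = -13630/47477 + 42199/10935 = 1854437873/519160995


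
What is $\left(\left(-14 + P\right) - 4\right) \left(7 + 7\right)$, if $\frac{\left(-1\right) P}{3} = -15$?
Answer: $378$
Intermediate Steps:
$P = 45$ ($P = \left(-3\right) \left(-15\right) = 45$)
$\left(\left(-14 + P\right) - 4\right) \left(7 + 7\right) = \left(\left(-14 + 45\right) - 4\right) \left(7 + 7\right) = \left(31 - 4\right) 14 = 27 \cdot 14 = 378$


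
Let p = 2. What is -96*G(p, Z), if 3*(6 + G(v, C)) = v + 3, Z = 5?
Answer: 416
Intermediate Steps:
G(v, C) = -5 + v/3 (G(v, C) = -6 + (v + 3)/3 = -6 + (3 + v)/3 = -6 + (1 + v/3) = -5 + v/3)
-96*G(p, Z) = -96*(-5 + (1/3)*2) = -96*(-5 + 2/3) = -96*(-13/3) = 416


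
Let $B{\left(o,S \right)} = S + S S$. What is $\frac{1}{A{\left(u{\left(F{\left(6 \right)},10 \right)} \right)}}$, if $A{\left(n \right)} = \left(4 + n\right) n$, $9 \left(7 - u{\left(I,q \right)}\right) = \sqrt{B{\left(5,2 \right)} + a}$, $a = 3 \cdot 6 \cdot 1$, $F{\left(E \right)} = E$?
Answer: $\frac{56349}{4285585} + \frac{2916 \sqrt{6}}{4285585} \approx 0.014815$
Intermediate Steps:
$B{\left(o,S \right)} = S + S^{2}$
$a = 18$ ($a = 18 \cdot 1 = 18$)
$u{\left(I,q \right)} = 7 - \frac{2 \sqrt{6}}{9}$ ($u{\left(I,q \right)} = 7 - \frac{\sqrt{2 \left(1 + 2\right) + 18}}{9} = 7 - \frac{\sqrt{2 \cdot 3 + 18}}{9} = 7 - \frac{\sqrt{6 + 18}}{9} = 7 - \frac{\sqrt{24}}{9} = 7 - \frac{2 \sqrt{6}}{9}$)
$A{\left(n \right)} = n \left(4 + n\right)$
$\frac{1}{A{\left(u{\left(F{\left(6 \right)},10 \right)} \right)}} = \frac{1}{\left(7 - \frac{2 \sqrt{6}}{9}\right) \left(4 + \left(7 - \frac{2 \sqrt{6}}{9}\right)\right)} = \frac{1}{\left(7 - \frac{2 \sqrt{6}}{9}\right) \left(11 - \frac{2 \sqrt{6}}{9}\right)}$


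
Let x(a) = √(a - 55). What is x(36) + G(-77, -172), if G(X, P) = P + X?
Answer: -249 + I*√19 ≈ -249.0 + 4.3589*I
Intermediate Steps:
x(a) = √(-55 + a)
x(36) + G(-77, -172) = √(-55 + 36) + (-172 - 77) = √(-19) - 249 = I*√19 - 249 = -249 + I*√19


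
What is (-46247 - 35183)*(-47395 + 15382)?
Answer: 2606818590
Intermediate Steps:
(-46247 - 35183)*(-47395 + 15382) = -81430*(-32013) = 2606818590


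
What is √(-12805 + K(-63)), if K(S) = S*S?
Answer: 94*I ≈ 94.0*I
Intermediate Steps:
K(S) = S²
√(-12805 + K(-63)) = √(-12805 + (-63)²) = √(-12805 + 3969) = √(-8836) = 94*I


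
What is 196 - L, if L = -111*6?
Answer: 862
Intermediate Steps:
L = -666
196 - L = 196 - 1*(-666) = 196 + 666 = 862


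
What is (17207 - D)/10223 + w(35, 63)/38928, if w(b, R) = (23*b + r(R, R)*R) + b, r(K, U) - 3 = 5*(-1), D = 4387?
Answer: 84392697/66326824 ≈ 1.2724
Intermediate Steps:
r(K, U) = -2 (r(K, U) = 3 + 5*(-1) = 3 - 5 = -2)
w(b, R) = -2*R + 24*b (w(b, R) = (23*b - 2*R) + b = (-2*R + 23*b) + b = -2*R + 24*b)
(17207 - D)/10223 + w(35, 63)/38928 = (17207 - 1*4387)/10223 + (-2*63 + 24*35)/38928 = (17207 - 4387)*(1/10223) + (-126 + 840)*(1/38928) = 12820*(1/10223) + 714*(1/38928) = 12820/10223 + 119/6488 = 84392697/66326824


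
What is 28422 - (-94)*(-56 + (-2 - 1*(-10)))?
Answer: 23910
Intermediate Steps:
28422 - (-94)*(-56 + (-2 - 1*(-10))) = 28422 - (-94)*(-56 + (-2 + 10)) = 28422 - (-94)*(-56 + 8) = 28422 - (-94)*(-48) = 28422 - 1*4512 = 28422 - 4512 = 23910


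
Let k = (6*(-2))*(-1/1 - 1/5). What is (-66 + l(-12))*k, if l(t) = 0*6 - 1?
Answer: -4824/5 ≈ -964.80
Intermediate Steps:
l(t) = -1 (l(t) = 0 - 1 = -1)
k = 72/5 (k = -12*(-1*1 - 1*1/5) = -12*(-1 - 1/5) = -12*(-6/5) = 72/5 ≈ 14.400)
(-66 + l(-12))*k = (-66 - 1)*(72/5) = -67*72/5 = -4824/5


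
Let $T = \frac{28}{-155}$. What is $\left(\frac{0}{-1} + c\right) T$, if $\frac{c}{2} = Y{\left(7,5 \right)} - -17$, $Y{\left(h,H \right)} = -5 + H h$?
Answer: $- \frac{2632}{155} \approx -16.981$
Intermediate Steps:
$c = 94$ ($c = 2 \left(\left(-5 + 5 \cdot 7\right) - -17\right) = 2 \left(\left(-5 + 35\right) + 17\right) = 2 \left(30 + 17\right) = 2 \cdot 47 = 94$)
$T = - \frac{28}{155}$ ($T = 28 \left(- \frac{1}{155}\right) = - \frac{28}{155} \approx -0.18065$)
$\left(\frac{0}{-1} + c\right) T = \left(\frac{0}{-1} + 94\right) \left(- \frac{28}{155}\right) = \left(0 \left(-1\right) + 94\right) \left(- \frac{28}{155}\right) = \left(0 + 94\right) \left(- \frac{28}{155}\right) = 94 \left(- \frac{28}{155}\right) = - \frac{2632}{155}$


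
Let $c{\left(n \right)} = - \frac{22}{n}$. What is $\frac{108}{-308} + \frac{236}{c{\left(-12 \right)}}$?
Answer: $\frac{9885}{77} \approx 128.38$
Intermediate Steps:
$\frac{108}{-308} + \frac{236}{c{\left(-12 \right)}} = \frac{108}{-308} + \frac{236}{\left(-22\right) \frac{1}{-12}} = 108 \left(- \frac{1}{308}\right) + \frac{236}{\left(-22\right) \left(- \frac{1}{12}\right)} = - \frac{27}{77} + \frac{236}{\frac{11}{6}} = - \frac{27}{77} + 236 \cdot \frac{6}{11} = - \frac{27}{77} + \frac{1416}{11} = \frac{9885}{77}$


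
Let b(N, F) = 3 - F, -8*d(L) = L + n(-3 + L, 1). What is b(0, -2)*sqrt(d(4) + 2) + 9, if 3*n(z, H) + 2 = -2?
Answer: 9 + 5*sqrt(15)/3 ≈ 15.455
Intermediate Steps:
n(z, H) = -4/3 (n(z, H) = -2/3 + (1/3)*(-2) = -2/3 - 2/3 = -4/3)
d(L) = 1/6 - L/8 (d(L) = -(L - 4/3)/8 = -(-4/3 + L)/8 = 1/6 - L/8)
b(0, -2)*sqrt(d(4) + 2) + 9 = (3 - 1*(-2))*sqrt((1/6 - 1/8*4) + 2) + 9 = (3 + 2)*sqrt((1/6 - 1/2) + 2) + 9 = 5*sqrt(-1/3 + 2) + 9 = 5*sqrt(5/3) + 9 = 5*(sqrt(15)/3) + 9 = 5*sqrt(15)/3 + 9 = 9 + 5*sqrt(15)/3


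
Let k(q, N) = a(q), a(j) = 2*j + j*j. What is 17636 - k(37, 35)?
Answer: 16193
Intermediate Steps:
a(j) = j² + 2*j (a(j) = 2*j + j² = j² + 2*j)
k(q, N) = q*(2 + q)
17636 - k(37, 35) = 17636 - 37*(2 + 37) = 17636 - 37*39 = 17636 - 1*1443 = 17636 - 1443 = 16193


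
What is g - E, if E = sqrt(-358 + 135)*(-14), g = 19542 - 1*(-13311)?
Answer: 32853 + 14*I*sqrt(223) ≈ 32853.0 + 209.06*I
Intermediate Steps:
g = 32853 (g = 19542 + 13311 = 32853)
E = -14*I*sqrt(223) (E = sqrt(-223)*(-14) = (I*sqrt(223))*(-14) = -14*I*sqrt(223) ≈ -209.06*I)
g - E = 32853 - (-14)*I*sqrt(223) = 32853 + 14*I*sqrt(223)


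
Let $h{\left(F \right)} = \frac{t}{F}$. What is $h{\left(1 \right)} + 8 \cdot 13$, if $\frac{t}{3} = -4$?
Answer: $92$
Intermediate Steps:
$t = -12$ ($t = 3 \left(-4\right) = -12$)
$h{\left(F \right)} = - \frac{12}{F}$
$h{\left(1 \right)} + 8 \cdot 13 = - \frac{12}{1} + 8 \cdot 13 = \left(-12\right) 1 + 104 = -12 + 104 = 92$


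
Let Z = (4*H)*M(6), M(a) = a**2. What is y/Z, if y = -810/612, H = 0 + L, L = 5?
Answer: -1/544 ≈ -0.0018382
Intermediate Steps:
H = 5 (H = 0 + 5 = 5)
y = -45/34 (y = -810/612 = -1*45/34 = -45/34 ≈ -1.3235)
Z = 720 (Z = (4*5)*6**2 = 20*36 = 720)
y/Z = -45/34/720 = -45/34*1/720 = -1/544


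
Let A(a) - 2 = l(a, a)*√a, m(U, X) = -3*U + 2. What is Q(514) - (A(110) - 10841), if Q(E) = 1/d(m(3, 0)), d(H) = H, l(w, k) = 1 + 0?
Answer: 75872/7 - √110 ≈ 10828.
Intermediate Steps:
l(w, k) = 1
m(U, X) = 2 - 3*U
Q(E) = -⅐ (Q(E) = 1/(2 - 3*3) = 1/(2 - 9) = 1/(-7) = -⅐)
A(a) = 2 + √a (A(a) = 2 + 1*√a = 2 + √a)
Q(514) - (A(110) - 10841) = -⅐ - ((2 + √110) - 10841) = -⅐ - (-10839 + √110) = -⅐ + (10839 - √110) = 75872/7 - √110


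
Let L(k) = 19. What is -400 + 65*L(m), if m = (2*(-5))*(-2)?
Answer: 835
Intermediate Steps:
m = 20 (m = -10*(-2) = 20)
-400 + 65*L(m) = -400 + 65*19 = -400 + 1235 = 835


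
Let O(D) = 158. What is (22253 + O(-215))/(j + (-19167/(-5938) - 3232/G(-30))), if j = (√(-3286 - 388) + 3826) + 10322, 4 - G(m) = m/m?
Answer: 92979907192442778/54242810595301153 - 7111875274956*I*√3674/54242810595301153 ≈ 1.7141 - 0.0079471*I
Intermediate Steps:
G(m) = 3 (G(m) = 4 - m/m = 4 - 1*1 = 4 - 1 = 3)
j = 14148 + I*√3674 (j = (√(-3674) + 3826) + 10322 = (I*√3674 + 3826) + 10322 = (3826 + I*√3674) + 10322 = 14148 + I*√3674 ≈ 14148.0 + 60.614*I)
(22253 + O(-215))/(j + (-19167/(-5938) - 3232/G(-30))) = (22253 + 158)/((14148 + I*√3674) + (-19167/(-5938) - 3232/3)) = 22411/((14148 + I*√3674) + (-19167*(-1/5938) - 3232*⅓)) = 22411/((14148 + I*√3674) + (19167/5938 - 3232/3)) = 22411/((14148 + I*√3674) - 19134115/17814) = 22411/(232898357/17814 + I*√3674)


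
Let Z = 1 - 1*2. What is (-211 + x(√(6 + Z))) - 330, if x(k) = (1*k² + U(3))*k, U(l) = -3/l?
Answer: -541 + 4*√5 ≈ -532.06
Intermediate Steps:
Z = -1 (Z = 1 - 2 = -1)
x(k) = k*(-1 + k²) (x(k) = (1*k² - 3/3)*k = (k² - 3*⅓)*k = (k² - 1)*k = (-1 + k²)*k = k*(-1 + k²))
(-211 + x(√(6 + Z))) - 330 = (-211 + ((√(6 - 1))³ - √(6 - 1))) - 330 = (-211 + ((√5)³ - √5)) - 330 = (-211 + (5*√5 - √5)) - 330 = (-211 + 4*√5) - 330 = -541 + 4*√5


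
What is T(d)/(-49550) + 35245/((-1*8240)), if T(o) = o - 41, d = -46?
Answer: -174567287/40829200 ≈ -4.2756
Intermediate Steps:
T(o) = -41 + o
T(d)/(-49550) + 35245/((-1*8240)) = (-41 - 46)/(-49550) + 35245/((-1*8240)) = -87*(-1/49550) + 35245/(-8240) = 87/49550 + 35245*(-1/8240) = 87/49550 - 7049/1648 = -174567287/40829200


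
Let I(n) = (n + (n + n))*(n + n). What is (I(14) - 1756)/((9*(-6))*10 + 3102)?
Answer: -290/1281 ≈ -0.22639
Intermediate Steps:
I(n) = 6*n² (I(n) = (n + 2*n)*(2*n) = (3*n)*(2*n) = 6*n²)
(I(14) - 1756)/((9*(-6))*10 + 3102) = (6*14² - 1756)/((9*(-6))*10 + 3102) = (6*196 - 1756)/(-54*10 + 3102) = (1176 - 1756)/(-540 + 3102) = -580/2562 = -580*1/2562 = -290/1281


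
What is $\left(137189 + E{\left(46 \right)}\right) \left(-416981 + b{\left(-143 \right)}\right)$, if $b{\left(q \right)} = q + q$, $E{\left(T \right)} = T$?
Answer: $-57263636745$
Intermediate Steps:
$b{\left(q \right)} = 2 q$
$\left(137189 + E{\left(46 \right)}\right) \left(-416981 + b{\left(-143 \right)}\right) = \left(137189 + 46\right) \left(-416981 + 2 \left(-143\right)\right) = 137235 \left(-416981 - 286\right) = 137235 \left(-417267\right) = -57263636745$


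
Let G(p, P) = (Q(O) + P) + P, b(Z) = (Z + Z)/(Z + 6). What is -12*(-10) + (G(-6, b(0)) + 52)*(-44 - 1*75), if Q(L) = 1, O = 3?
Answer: -6187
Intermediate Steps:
b(Z) = 2*Z/(6 + Z) (b(Z) = (2*Z)/(6 + Z) = 2*Z/(6 + Z))
G(p, P) = 1 + 2*P (G(p, P) = (1 + P) + P = 1 + 2*P)
-12*(-10) + (G(-6, b(0)) + 52)*(-44 - 1*75) = -12*(-10) + ((1 + 2*(2*0/(6 + 0))) + 52)*(-44 - 1*75) = 120 + ((1 + 2*(2*0/6)) + 52)*(-44 - 75) = 120 + ((1 + 2*(2*0*(⅙))) + 52)*(-119) = 120 + ((1 + 2*0) + 52)*(-119) = 120 + ((1 + 0) + 52)*(-119) = 120 + (1 + 52)*(-119) = 120 + 53*(-119) = 120 - 6307 = -6187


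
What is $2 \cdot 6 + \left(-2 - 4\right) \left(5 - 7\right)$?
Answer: $24$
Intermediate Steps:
$2 \cdot 6 + \left(-2 - 4\right) \left(5 - 7\right) = 12 - -12 = 12 + 12 = 24$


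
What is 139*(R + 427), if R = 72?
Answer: 69361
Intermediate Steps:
139*(R + 427) = 139*(72 + 427) = 139*499 = 69361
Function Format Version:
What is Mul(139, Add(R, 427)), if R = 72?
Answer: 69361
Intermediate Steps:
Mul(139, Add(R, 427)) = Mul(139, Add(72, 427)) = Mul(139, 499) = 69361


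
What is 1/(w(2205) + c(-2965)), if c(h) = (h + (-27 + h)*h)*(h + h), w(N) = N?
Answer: -1/52589105745 ≈ -1.9015e-11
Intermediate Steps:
c(h) = 2*h*(h + h*(-27 + h)) (c(h) = (h + h*(-27 + h))*(2*h) = 2*h*(h + h*(-27 + h)))
1/(w(2205) + c(-2965)) = 1/(2205 + 2*(-2965)²*(-26 - 2965)) = 1/(2205 + 2*8791225*(-2991)) = 1/(2205 - 52589107950) = 1/(-52589105745) = -1/52589105745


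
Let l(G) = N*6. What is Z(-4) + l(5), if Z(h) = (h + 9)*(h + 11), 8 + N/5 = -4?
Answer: -325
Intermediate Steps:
N = -60 (N = -40 + 5*(-4) = -40 - 20 = -60)
Z(h) = (9 + h)*(11 + h)
l(G) = -360 (l(G) = -60*6 = -360)
Z(-4) + l(5) = (99 + (-4)² + 20*(-4)) - 360 = (99 + 16 - 80) - 360 = 35 - 360 = -325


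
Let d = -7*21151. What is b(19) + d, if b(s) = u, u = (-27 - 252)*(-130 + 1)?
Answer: -112066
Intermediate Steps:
d = -148057
u = 35991 (u = -279*(-129) = 35991)
b(s) = 35991
b(19) + d = 35991 - 148057 = -112066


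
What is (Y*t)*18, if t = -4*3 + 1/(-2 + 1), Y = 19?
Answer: -4446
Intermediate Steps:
t = -13 (t = -12 + 1/(-1) = -12 - 1 = -13)
(Y*t)*18 = (19*(-13))*18 = -247*18 = -4446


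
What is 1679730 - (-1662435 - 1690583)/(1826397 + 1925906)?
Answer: 6302859271208/3752303 ≈ 1.6797e+6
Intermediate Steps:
1679730 - (-1662435 - 1690583)/(1826397 + 1925906) = 1679730 - (-3353018)/3752303 = 1679730 - 1*(-3353018/3752303) = 1679730 + 3353018/3752303 = 6302859271208/3752303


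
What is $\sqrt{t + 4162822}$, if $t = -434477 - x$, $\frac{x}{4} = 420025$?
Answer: $\sqrt{2048245} \approx 1431.2$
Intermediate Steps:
$x = 1680100$ ($x = 4 \cdot 420025 = 1680100$)
$t = -2114577$ ($t = -434477 - 1680100 = -2114577$)
$\sqrt{t + 4162822} = \sqrt{-2114577 + 4162822} = \sqrt{2048245}$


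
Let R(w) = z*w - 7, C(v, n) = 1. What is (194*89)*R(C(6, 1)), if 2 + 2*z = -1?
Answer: -146761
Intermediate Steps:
z = -3/2 (z = -1 + (1/2)*(-1) = -1 - 1/2 = -3/2 ≈ -1.5000)
R(w) = -7 - 3*w/2 (R(w) = -3*w/2 - 7 = -7 - 3*w/2)
(194*89)*R(C(6, 1)) = (194*89)*(-7 - 3/2*1) = 17266*(-7 - 3/2) = 17266*(-17/2) = -146761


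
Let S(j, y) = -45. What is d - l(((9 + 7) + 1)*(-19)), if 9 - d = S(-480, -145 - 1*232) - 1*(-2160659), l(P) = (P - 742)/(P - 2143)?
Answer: -1776017665/822 ≈ -2.1606e+6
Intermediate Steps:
l(P) = (-742 + P)/(-2143 + P)
d = -2160605 (d = 9 - (-45 - 1*(-2160659)) = 9 - (-45 + 2160659) = 9 - 1*2160614 = 9 - 2160614 = -2160605)
d - l(((9 + 7) + 1)*(-19)) = -2160605 - (-742 + ((9 + 7) + 1)*(-19))/(-2143 + ((9 + 7) + 1)*(-19)) = -2160605 - (-742 + (16 + 1)*(-19))/(-2143 + (16 + 1)*(-19)) = -2160605 - (-742 + 17*(-19))/(-2143 + 17*(-19)) = -2160605 - (-742 - 323)/(-2143 - 323) = -2160605 - (-1065)/(-2466) = -2160605 - (-1)*(-1065)/2466 = -2160605 - 1*355/822 = -2160605 - 355/822 = -1776017665/822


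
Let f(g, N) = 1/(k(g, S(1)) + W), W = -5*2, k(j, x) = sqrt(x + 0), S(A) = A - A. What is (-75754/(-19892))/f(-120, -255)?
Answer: -189385/4973 ≈ -38.083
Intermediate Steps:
S(A) = 0
k(j, x) = sqrt(x)
W = -10
f(g, N) = -1/10 (f(g, N) = 1/(sqrt(0) - 10) = 1/(0 - 10) = 1/(-10) = -1/10)
(-75754/(-19892))/f(-120, -255) = (-75754/(-19892))/(-1/10) = -75754*(-1/19892)*(-10) = (37877/9946)*(-10) = -189385/4973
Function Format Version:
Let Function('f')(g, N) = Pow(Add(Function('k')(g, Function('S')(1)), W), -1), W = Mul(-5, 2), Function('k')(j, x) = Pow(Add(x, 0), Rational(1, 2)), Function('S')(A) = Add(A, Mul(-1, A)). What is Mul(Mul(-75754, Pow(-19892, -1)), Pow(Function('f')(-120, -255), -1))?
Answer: Rational(-189385, 4973) ≈ -38.083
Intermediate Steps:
Function('S')(A) = 0
Function('k')(j, x) = Pow(x, Rational(1, 2))
W = -10
Function('f')(g, N) = Rational(-1, 10) (Function('f')(g, N) = Pow(Add(Pow(0, Rational(1, 2)), -10), -1) = Pow(Add(0, -10), -1) = Pow(-10, -1) = Rational(-1, 10))
Mul(Mul(-75754, Pow(-19892, -1)), Pow(Function('f')(-120, -255), -1)) = Mul(Mul(-75754, Pow(-19892, -1)), Pow(Rational(-1, 10), -1)) = Mul(Mul(-75754, Rational(-1, 19892)), -10) = Mul(Rational(37877, 9946), -10) = Rational(-189385, 4973)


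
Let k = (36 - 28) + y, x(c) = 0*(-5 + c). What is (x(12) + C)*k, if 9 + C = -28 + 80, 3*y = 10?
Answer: 1462/3 ≈ 487.33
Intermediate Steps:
y = 10/3 (y = (1/3)*10 = 10/3 ≈ 3.3333)
x(c) = 0
k = 34/3 (k = (36 - 28) + 10/3 = 8 + 10/3 = 34/3 ≈ 11.333)
C = 43 (C = -9 + (-28 + 80) = -9 + 52 = 43)
(x(12) + C)*k = (0 + 43)*(34/3) = 43*(34/3) = 1462/3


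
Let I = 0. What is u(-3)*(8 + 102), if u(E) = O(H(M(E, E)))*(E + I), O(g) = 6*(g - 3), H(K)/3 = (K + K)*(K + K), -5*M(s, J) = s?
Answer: -13068/5 ≈ -2613.6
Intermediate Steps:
M(s, J) = -s/5
H(K) = 12*K**2 (H(K) = 3*((K + K)*(K + K)) = 3*((2*K)*(2*K)) = 3*(4*K**2) = 12*K**2)
O(g) = -18 + 6*g (O(g) = 6*(-3 + g) = -18 + 6*g)
u(E) = E*(-18 + 72*E**2/25) (u(E) = (-18 + 6*(12*(-E/5)**2))*(E + 0) = (-18 + 6*(12*(E**2/25)))*E = (-18 + 6*(12*E**2/25))*E = (-18 + 72*E**2/25)*E = E*(-18 + 72*E**2/25))
u(-3)*(8 + 102) = (-18*(-3) + (72/25)*(-3)**3)*(8 + 102) = (54 + (72/25)*(-27))*110 = (54 - 1944/25)*110 = -594/25*110 = -13068/5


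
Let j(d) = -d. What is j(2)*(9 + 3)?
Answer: -24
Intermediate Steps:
j(2)*(9 + 3) = (-1*2)*(9 + 3) = -2*12 = -24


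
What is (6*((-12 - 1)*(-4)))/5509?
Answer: 312/5509 ≈ 0.056635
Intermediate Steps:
(6*((-12 - 1)*(-4)))/5509 = (6*(-13*(-4)))*(1/5509) = (6*52)*(1/5509) = 312*(1/5509) = 312/5509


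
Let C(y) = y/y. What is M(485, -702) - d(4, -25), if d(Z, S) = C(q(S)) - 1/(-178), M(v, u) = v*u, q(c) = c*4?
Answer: -60603839/178 ≈ -3.4047e+5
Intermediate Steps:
q(c) = 4*c
M(v, u) = u*v
C(y) = 1
d(Z, S) = 179/178 (d(Z, S) = 1 - 1/(-178) = 1 - 1*(-1/178) = 1 + 1/178 = 179/178)
M(485, -702) - d(4, -25) = -702*485 - 1*179/178 = -340470 - 179/178 = -60603839/178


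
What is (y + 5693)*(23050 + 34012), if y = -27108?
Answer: -1221982730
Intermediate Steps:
(y + 5693)*(23050 + 34012) = (-27108 + 5693)*(23050 + 34012) = -21415*57062 = -1221982730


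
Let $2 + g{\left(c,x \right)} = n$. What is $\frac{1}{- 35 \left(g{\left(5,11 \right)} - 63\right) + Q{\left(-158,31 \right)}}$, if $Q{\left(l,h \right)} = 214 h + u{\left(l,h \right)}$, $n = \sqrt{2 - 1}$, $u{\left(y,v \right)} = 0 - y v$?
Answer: $\frac{1}{13772} \approx 7.2611 \cdot 10^{-5}$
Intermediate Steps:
$u{\left(y,v \right)} = - v y$ ($u{\left(y,v \right)} = 0 - v y = - v y$)
$n = 1$ ($n = \sqrt{1} = 1$)
$g{\left(c,x \right)} = -1$ ($g{\left(c,x \right)} = -2 + 1 = -1$)
$Q{\left(l,h \right)} = 214 h - h l$
$\frac{1}{- 35 \left(g{\left(5,11 \right)} - 63\right) + Q{\left(-158,31 \right)}} = \frac{1}{- 35 \left(-1 - 63\right) + 31 \left(214 - -158\right)} = \frac{1}{\left(-35\right) \left(-64\right) + 31 \left(214 + 158\right)} = \frac{1}{2240 + 31 \cdot 372} = \frac{1}{2240 + 11532} = \frac{1}{13772}$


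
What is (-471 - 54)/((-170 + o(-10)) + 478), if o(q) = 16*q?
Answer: -525/148 ≈ -3.5473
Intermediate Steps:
(-471 - 54)/((-170 + o(-10)) + 478) = (-471 - 54)/((-170 + 16*(-10)) + 478) = -525/((-170 - 160) + 478) = -525/(-330 + 478) = -525/148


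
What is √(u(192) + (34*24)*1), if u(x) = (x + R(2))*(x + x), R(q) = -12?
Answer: 4*√4371 ≈ 264.45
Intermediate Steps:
u(x) = 2*x*(-12 + x) (u(x) = (x - 12)*(x + x) = (-12 + x)*(2*x) = 2*x*(-12 + x))
√(u(192) + (34*24)*1) = √(2*192*(-12 + 192) + (34*24)*1) = √(2*192*180 + 816*1) = √(69120 + 816) = √69936 = 4*√4371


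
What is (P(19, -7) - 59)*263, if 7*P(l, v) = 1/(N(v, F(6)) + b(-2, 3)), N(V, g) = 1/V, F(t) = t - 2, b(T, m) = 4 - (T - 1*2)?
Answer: -853172/55 ≈ -15512.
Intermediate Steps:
b(T, m) = 6 - T (b(T, m) = 4 - (T - 2) = 4 - (-2 + T) = 4 + (2 - T) = 6 - T)
F(t) = -2 + t
N(V, g) = 1/V
P(l, v) = 1/(7*(8 + 1/v)) (P(l, v) = 1/(7*(1/v + (6 - 1*(-2)))) = 1/(7*(1/v + (6 + 2))) = 1/(7*(1/v + 8)) = 1/(7*(8 + 1/v)))
(P(19, -7) - 59)*263 = ((⅐)*(-7)/(1 + 8*(-7)) - 59)*263 = ((⅐)*(-7)/(1 - 56) - 59)*263 = ((⅐)*(-7)/(-55) - 59)*263 = ((⅐)*(-7)*(-1/55) - 59)*263 = (1/55 - 59)*263 = -3244/55*263 = -853172/55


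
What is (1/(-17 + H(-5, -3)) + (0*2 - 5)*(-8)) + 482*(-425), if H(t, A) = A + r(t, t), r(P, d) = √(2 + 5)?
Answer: -80490350/393 - √7/393 ≈ -2.0481e+5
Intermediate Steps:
r(P, d) = √7
H(t, A) = A + √7
(1/(-17 + H(-5, -3)) + (0*2 - 5)*(-8)) + 482*(-425) = (1/(-17 + (-3 + √7)) + (0*2 - 5)*(-8)) + 482*(-425) = (1/(-20 + √7) + (0 - 5)*(-8)) - 204850 = (1/(-20 + √7) - 5*(-8)) - 204850 = (1/(-20 + √7) + 40) - 204850 = (40 + 1/(-20 + √7)) - 204850 = -204810 + 1/(-20 + √7)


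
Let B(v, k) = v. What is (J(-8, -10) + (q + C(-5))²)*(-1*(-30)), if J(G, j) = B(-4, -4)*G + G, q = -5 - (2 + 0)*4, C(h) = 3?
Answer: 3720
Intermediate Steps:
q = -13 (q = -5 - 2*4 = -5 - 1*8 = -5 - 8 = -13)
J(G, j) = -3*G (J(G, j) = -4*G + G = -3*G)
(J(-8, -10) + (q + C(-5))²)*(-1*(-30)) = (-3*(-8) + (-13 + 3)²)*(-1*(-30)) = (24 + (-10)²)*30 = (24 + 100)*30 = 124*30 = 3720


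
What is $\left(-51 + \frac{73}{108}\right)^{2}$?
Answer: $\frac{29539225}{11664} \approx 2532.5$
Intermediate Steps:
$\left(-51 + \frac{73}{108}\right)^{2} = \left(- \frac{5435}{108}\right)^{2} = \frac{29539225}{11664}$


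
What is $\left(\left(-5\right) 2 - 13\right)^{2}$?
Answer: $529$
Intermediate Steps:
$\left(\left(-5\right) 2 - 13\right)^{2} = \left(-10 - 13\right)^{2} = \left(-23\right)^{2} = 529$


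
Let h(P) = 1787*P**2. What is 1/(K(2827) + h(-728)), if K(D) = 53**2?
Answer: 1/947084217 ≈ 1.0559e-9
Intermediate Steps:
K(D) = 2809
1/(K(2827) + h(-728)) = 1/(2809 + 1787*(-728)**2) = 1/(2809 + 1787*529984) = 1/(2809 + 947081408) = 1/947084217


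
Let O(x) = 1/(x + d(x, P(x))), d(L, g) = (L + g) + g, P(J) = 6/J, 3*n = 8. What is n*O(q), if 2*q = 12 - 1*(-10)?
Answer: 44/381 ≈ 0.11549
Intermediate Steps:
n = 8/3 (n = (1/3)*8 = 8/3 ≈ 2.6667)
q = 11 (q = (12 - 1*(-10))/2 = (12 + 10)/2 = (1/2)*22 = 11)
d(L, g) = L + 2*g
O(x) = 1/(2*x + 12/x) (O(x) = 1/(x + (x + 2*(6/x))) = 1/(x + (x + 12/x)) = 1/(2*x + 12/x))
n*O(q) = 8*((1/2)*11/(6 + 11**2))/3 = 8*((1/2)*11/(6 + 121))/3 = 8*((1/2)*11/127)/3 = 8*((1/2)*11*(1/127))/3 = (8/3)*(11/254) = 44/381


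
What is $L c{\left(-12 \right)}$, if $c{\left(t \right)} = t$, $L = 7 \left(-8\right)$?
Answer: $672$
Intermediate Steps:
$L = -56$
$L c{\left(-12 \right)} = \left(-56\right) \left(-12\right) = 672$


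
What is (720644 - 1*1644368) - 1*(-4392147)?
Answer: 3468423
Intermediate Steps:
(720644 - 1*1644368) - 1*(-4392147) = (720644 - 1644368) + 4392147 = -923724 + 4392147 = 3468423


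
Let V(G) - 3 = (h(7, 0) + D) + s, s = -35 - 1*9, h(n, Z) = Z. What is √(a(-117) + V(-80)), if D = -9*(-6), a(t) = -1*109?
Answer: 4*I*√6 ≈ 9.798*I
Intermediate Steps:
a(t) = -109
D = 54
s = -44 (s = -35 - 9 = -44)
V(G) = 13 (V(G) = 3 + ((0 + 54) - 44) = 3 + (54 - 44) = 3 + 10 = 13)
√(a(-117) + V(-80)) = √(-109 + 13) = √(-96) = 4*I*√6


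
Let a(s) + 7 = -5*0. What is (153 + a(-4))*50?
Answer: 7300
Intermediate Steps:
a(s) = -7 (a(s) = -7 - 5*0 = -7 + 0 = -7)
(153 + a(-4))*50 = (153 - 7)*50 = 146*50 = 7300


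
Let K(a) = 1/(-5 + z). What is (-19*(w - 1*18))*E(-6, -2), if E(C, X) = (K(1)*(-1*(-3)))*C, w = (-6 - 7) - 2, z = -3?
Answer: 5643/4 ≈ 1410.8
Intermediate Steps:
w = -15 (w = -13 - 2 = -15)
K(a) = -1/8 (K(a) = 1/(-5 - 3) = 1/(-8) = -1/8)
E(C, X) = -3*C/8 (E(C, X) = (-(-1)*(-3)/8)*C = (-1/8*3)*C = -3*C/8)
(-19*(w - 1*18))*E(-6, -2) = (-19*(-15 - 1*18))*(-3/8*(-6)) = -19*(-15 - 18)*(9/4) = -19*(-33)*(9/4) = 627*(9/4) = 5643/4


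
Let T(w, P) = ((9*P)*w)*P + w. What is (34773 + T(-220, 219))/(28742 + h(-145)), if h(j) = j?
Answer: -94928227/28597 ≈ -3319.5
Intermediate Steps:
T(w, P) = w + 9*w*P**2 (T(w, P) = (9*P*w)*P + w = 9*w*P**2 + w = w + 9*w*P**2)
(34773 + T(-220, 219))/(28742 + h(-145)) = (34773 - 220*(1 + 9*219**2))/(28742 - 145) = (34773 - 220*(1 + 9*47961))/28597 = (34773 - 220*(1 + 431649))*(1/28597) = (34773 - 220*431650)*(1/28597) = (34773 - 94963000)*(1/28597) = -94928227*1/28597 = -94928227/28597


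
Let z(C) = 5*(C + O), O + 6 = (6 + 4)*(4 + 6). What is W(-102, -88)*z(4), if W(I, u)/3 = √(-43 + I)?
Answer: 1470*I*√145 ≈ 17701.0*I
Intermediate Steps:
W(I, u) = 3*√(-43 + I)
O = 94 (O = -6 + (6 + 4)*(4 + 6) = -6 + 10*10 = -6 + 100 = 94)
z(C) = 470 + 5*C (z(C) = 5*(C + 94) = 5*(94 + C) = 470 + 5*C)
W(-102, -88)*z(4) = (3*√(-43 - 102))*(470 + 5*4) = (3*√(-145))*(470 + 20) = (3*(I*√145))*490 = (3*I*√145)*490 = 1470*I*√145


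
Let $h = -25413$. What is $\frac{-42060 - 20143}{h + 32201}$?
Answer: $- \frac{62203}{6788} \approx -9.1637$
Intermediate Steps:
$\frac{-42060 - 20143}{h + 32201} = \frac{-42060 - 20143}{-25413 + 32201} = - \frac{62203}{6788}$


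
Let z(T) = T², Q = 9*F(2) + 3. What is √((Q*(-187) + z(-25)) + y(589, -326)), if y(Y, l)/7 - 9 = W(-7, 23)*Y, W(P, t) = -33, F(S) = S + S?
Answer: 2*I*√35666 ≈ 377.71*I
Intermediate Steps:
F(S) = 2*S
Q = 39 (Q = 9*(2*2) + 3 = 9*4 + 3 = 36 + 3 = 39)
y(Y, l) = 63 - 231*Y (y(Y, l) = 63 + 7*(-33*Y) = 63 - 231*Y)
√((Q*(-187) + z(-25)) + y(589, -326)) = √((39*(-187) + (-25)²) + (63 - 231*589)) = √((-7293 + 625) + (63 - 136059)) = √(-6668 - 135996) = √(-142664) = 2*I*√35666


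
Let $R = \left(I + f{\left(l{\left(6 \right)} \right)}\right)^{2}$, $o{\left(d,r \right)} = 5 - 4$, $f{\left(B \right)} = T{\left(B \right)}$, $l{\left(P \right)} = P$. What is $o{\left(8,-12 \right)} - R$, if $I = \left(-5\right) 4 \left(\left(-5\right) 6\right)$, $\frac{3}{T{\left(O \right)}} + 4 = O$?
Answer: $- \frac{1447205}{4} \approx -3.618 \cdot 10^{5}$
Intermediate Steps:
$T{\left(O \right)} = \frac{3}{-4 + O}$
$f{\left(B \right)} = \frac{3}{-4 + B}$
$I = 600$ ($I = \left(-20\right) \left(-30\right) = 600$)
$o{\left(d,r \right)} = 1$
$R = \frac{1447209}{4}$ ($R = \left(600 + \frac{3}{-4 + 6}\right)^{2} = \left(600 + \frac{3}{2}\right)^{2} = \left(\frac{1203}{2}\right)^{2} = \frac{1447209}{4} \approx 3.618 \cdot 10^{5}$)
$o{\left(8,-12 \right)} - R = 1 - \frac{1447209}{4} = - \frac{1447205}{4}$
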